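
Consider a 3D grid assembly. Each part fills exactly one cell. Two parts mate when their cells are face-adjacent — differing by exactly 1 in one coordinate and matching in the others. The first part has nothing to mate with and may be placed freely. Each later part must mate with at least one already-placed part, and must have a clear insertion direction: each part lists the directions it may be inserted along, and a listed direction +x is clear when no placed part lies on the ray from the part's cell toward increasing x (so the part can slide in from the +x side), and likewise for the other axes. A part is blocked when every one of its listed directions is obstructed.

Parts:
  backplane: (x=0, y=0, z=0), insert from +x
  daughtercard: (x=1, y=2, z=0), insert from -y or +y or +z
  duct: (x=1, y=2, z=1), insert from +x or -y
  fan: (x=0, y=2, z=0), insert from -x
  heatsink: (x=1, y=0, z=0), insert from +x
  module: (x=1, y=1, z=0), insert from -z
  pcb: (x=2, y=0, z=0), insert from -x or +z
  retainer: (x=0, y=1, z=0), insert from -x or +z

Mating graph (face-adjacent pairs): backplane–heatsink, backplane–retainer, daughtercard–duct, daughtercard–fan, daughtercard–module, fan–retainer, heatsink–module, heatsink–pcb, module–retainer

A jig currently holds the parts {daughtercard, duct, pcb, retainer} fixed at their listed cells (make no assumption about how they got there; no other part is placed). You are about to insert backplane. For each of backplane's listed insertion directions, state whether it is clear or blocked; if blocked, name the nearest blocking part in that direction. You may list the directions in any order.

+x: blocked by pcb

+x: nearest on ray is pcb@(2, 0, 0) ⇒ blocked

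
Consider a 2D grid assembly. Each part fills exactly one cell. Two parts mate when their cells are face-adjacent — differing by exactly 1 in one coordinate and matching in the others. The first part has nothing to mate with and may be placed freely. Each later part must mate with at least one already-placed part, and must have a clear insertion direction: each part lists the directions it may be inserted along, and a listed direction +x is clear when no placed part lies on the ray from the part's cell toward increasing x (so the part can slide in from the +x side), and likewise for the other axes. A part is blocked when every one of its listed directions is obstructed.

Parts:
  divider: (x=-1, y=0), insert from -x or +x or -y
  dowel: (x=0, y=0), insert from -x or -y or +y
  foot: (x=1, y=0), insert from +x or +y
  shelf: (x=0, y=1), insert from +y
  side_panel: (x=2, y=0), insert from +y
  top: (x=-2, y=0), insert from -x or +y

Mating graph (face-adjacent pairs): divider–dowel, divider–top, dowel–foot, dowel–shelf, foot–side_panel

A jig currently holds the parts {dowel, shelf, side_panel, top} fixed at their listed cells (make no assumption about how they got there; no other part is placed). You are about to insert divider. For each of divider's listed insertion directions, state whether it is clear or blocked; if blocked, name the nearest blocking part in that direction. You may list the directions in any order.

-x: nearest on ray is top@(-2, 0) ⇒ blocked
+x: nearest on ray is dowel@(0, 0) ⇒ blocked
-y: ray from divider(-1, 0) has no placed part ⇒ clear

+x: blocked by dowel; -x: blocked by top; -y: clear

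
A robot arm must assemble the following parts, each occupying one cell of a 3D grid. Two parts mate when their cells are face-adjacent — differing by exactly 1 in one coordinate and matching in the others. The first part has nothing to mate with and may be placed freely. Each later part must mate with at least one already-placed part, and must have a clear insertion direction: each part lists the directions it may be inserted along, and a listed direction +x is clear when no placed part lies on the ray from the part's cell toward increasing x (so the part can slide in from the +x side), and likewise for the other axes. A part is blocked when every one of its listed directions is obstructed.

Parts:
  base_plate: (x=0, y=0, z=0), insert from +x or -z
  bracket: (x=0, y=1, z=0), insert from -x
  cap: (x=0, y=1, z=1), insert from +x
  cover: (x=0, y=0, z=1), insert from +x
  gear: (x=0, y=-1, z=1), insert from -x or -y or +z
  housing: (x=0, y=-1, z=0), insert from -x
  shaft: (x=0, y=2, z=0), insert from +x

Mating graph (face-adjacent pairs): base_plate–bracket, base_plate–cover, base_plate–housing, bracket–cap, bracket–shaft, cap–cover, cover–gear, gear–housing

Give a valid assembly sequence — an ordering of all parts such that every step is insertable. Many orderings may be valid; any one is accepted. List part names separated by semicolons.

cover; gear; base_plate; bracket; shaft; cap; housing

1. cover@(0, 0, 1) [+x clear] — {cover}
2. gear@(0, -1, 1) [-x clear] — {cover, gear}
3. base_plate@(0, 0, 0) [+x clear] — {base_plate, cover, gear}
4. bracket@(0, 1, 0) [-x clear] — {base_plate, bracket, cover, gear}
5. shaft@(0, 2, 0) [+x clear] — {base_plate, bracket, cover, gear, shaft}
6. cap@(0, 1, 1) [+x clear] — {base_plate, bracket, cap, cover, gear, shaft}
7. housing@(0, -1, 0) [-x clear] — {base_plate, bracket, cap, cover, gear, housing, shaft}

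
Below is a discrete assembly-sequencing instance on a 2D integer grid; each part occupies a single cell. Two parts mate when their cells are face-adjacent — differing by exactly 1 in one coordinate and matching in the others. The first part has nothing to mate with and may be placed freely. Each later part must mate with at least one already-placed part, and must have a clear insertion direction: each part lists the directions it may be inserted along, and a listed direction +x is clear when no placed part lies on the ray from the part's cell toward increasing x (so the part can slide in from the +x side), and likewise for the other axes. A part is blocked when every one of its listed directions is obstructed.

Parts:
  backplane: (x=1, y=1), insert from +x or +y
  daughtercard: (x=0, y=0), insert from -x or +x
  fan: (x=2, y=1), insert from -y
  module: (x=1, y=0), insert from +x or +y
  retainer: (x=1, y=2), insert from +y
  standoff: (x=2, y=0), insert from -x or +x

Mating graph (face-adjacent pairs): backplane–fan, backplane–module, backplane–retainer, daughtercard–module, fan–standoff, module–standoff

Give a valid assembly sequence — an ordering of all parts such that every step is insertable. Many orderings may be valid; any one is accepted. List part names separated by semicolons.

1. fan@(2, 1) [-y clear] — {fan}
2. backplane@(1, 1) [+y clear] — {backplane, fan}
3. retainer@(1, 2) [+y clear] — {backplane, fan, retainer}
4. module@(1, 0) [+x clear] — {backplane, fan, module, retainer}
5. daughtercard@(0, 0) [-x clear] — {backplane, daughtercard, fan, module, retainer}
6. standoff@(2, 0) [+x clear] — {backplane, daughtercard, fan, module, retainer, standoff}

fan; backplane; retainer; module; daughtercard; standoff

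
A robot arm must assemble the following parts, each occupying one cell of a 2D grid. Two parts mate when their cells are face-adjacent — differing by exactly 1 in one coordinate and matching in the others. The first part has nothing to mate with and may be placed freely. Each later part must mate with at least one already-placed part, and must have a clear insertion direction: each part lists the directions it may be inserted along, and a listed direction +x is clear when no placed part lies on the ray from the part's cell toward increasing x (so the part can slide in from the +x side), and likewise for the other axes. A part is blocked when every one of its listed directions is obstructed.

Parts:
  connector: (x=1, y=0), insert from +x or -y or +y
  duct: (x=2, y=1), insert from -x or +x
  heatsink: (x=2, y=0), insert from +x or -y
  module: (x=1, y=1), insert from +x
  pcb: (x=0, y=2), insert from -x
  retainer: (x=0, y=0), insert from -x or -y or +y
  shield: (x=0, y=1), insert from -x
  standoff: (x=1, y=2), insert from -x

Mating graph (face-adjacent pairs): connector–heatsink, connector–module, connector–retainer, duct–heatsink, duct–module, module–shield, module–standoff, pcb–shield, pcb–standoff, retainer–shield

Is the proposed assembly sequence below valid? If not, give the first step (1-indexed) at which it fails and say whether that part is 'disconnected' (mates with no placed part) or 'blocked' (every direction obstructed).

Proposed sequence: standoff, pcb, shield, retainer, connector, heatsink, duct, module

Invalid at step 8 (blocked)

1. standoff@(1, 2) [-x clear] — {standoff}
2. pcb@(0, 2) [-x clear] — {pcb, standoff}
3. shield@(0, 1) [-x clear] — {pcb, shield, standoff}
4. retainer@(0, 0) [-x clear] — {pcb, retainer, shield, standoff}
5. connector@(1, 0) [+x clear] — {connector, pcb, retainer, shield, standoff}
6. heatsink@(2, 0) [+x clear] — {connector, heatsink, pcb, retainer, shield, standoff}
7. duct@(2, 1) [+x clear] — {connector, duct, heatsink, pcb, retainer, shield, standoff}
8. module@(1, 1) — +x all obstructed ⇒ blocked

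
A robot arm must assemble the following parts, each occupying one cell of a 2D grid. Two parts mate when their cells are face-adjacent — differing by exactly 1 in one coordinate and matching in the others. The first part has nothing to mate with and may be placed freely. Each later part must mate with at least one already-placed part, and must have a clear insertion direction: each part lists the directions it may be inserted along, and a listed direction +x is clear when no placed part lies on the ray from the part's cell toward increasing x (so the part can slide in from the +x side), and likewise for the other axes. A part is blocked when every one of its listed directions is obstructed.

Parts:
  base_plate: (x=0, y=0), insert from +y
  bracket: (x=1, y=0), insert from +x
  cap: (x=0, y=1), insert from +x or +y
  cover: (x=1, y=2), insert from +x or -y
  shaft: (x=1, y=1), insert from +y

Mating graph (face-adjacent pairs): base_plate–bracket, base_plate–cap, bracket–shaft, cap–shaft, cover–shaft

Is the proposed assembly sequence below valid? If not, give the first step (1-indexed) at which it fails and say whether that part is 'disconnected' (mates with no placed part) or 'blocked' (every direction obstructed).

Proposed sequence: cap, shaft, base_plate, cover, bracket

1. cap@(0, 1) [+x clear] — {cap}
2. shaft@(1, 1) [+y clear] — {cap, shaft}
3. base_plate@(0, 0) — +y all obstructed ⇒ blocked

Invalid at step 3 (blocked)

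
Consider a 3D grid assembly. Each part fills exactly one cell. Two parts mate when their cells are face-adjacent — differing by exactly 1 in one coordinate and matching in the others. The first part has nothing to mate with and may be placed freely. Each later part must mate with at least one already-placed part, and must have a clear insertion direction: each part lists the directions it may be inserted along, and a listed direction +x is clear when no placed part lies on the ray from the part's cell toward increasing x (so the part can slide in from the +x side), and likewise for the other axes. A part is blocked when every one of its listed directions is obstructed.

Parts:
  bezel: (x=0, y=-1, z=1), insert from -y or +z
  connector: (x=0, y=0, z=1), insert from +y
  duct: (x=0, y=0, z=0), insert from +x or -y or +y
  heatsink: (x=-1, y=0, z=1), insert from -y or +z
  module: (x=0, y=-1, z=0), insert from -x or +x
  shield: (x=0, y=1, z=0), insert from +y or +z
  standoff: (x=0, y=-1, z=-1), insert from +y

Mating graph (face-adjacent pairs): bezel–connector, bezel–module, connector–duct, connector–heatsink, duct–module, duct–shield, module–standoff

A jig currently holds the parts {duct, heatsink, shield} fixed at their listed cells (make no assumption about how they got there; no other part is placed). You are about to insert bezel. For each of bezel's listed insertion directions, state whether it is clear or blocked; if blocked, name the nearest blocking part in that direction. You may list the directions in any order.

-y: ray from bezel(0, -1, 1) has no placed part ⇒ clear
+z: ray from bezel(0, -1, 1) has no placed part ⇒ clear

+z: clear; -y: clear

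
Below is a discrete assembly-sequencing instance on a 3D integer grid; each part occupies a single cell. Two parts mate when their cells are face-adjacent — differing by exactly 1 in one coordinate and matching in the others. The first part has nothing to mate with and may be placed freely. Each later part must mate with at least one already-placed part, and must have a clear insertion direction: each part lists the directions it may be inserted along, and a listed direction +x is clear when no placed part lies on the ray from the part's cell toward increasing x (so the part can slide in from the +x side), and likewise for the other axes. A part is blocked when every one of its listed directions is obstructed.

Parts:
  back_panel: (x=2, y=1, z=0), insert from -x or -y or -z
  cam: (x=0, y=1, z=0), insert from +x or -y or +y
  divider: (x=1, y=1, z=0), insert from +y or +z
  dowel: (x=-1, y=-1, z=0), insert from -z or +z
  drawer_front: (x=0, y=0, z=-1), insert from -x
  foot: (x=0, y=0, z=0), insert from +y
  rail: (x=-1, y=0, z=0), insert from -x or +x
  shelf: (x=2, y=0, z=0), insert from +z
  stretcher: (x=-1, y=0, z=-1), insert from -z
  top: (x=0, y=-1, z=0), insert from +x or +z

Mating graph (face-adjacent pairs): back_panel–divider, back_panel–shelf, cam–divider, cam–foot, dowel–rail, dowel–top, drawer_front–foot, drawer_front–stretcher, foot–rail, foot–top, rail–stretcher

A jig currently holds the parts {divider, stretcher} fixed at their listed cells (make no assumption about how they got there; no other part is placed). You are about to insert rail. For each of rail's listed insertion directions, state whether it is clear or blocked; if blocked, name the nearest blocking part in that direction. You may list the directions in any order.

-x: ray from rail(-1, 0, 0) has no placed part ⇒ clear
+x: ray from rail(-1, 0, 0) has no placed part ⇒ clear

+x: clear; -x: clear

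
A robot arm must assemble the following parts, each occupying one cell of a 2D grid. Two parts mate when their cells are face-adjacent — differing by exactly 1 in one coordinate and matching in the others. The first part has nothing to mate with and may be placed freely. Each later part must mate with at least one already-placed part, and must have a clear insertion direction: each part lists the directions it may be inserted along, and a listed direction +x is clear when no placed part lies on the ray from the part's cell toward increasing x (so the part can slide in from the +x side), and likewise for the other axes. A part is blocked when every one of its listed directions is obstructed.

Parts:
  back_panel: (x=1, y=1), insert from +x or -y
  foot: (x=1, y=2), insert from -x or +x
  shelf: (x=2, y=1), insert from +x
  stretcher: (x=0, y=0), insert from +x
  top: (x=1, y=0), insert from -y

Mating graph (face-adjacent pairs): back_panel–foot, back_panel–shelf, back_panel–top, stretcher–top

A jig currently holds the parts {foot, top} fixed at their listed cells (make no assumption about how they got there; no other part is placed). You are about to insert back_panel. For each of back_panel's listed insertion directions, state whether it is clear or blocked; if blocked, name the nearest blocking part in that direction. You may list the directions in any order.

+x: ray from back_panel(1, 1) has no placed part ⇒ clear
-y: nearest on ray is top@(1, 0) ⇒ blocked

+x: clear; -y: blocked by top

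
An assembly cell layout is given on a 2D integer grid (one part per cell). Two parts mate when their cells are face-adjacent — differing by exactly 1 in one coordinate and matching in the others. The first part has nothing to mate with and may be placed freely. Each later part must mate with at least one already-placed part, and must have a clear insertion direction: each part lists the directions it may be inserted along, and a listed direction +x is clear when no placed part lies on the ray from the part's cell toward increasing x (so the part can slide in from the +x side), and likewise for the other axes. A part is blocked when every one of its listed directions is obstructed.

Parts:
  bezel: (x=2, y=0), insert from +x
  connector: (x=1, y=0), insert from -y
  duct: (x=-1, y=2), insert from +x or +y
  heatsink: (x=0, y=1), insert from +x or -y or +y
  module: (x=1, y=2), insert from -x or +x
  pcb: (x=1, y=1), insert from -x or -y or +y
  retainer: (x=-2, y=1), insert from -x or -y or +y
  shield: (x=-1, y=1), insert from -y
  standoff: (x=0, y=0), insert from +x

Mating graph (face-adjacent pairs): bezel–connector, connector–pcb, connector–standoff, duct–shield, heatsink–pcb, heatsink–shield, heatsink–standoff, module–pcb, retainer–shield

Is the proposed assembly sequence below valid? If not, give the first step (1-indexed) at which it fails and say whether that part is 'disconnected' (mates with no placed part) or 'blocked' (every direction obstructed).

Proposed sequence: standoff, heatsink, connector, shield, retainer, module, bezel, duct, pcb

1. standoff@(0, 0) [+x clear] — {standoff}
2. heatsink@(0, 1) [+x clear] — {heatsink, standoff}
3. connector@(1, 0) [-y clear] — {connector, heatsink, standoff}
4. shield@(-1, 1) [-y clear] — {connector, heatsink, shield, standoff}
5. retainer@(-2, 1) [-x clear] — {connector, heatsink, retainer, shield, standoff}
6. module@(1, 2) — no placed neighbour ⇒ disconnected

Invalid at step 6 (disconnected)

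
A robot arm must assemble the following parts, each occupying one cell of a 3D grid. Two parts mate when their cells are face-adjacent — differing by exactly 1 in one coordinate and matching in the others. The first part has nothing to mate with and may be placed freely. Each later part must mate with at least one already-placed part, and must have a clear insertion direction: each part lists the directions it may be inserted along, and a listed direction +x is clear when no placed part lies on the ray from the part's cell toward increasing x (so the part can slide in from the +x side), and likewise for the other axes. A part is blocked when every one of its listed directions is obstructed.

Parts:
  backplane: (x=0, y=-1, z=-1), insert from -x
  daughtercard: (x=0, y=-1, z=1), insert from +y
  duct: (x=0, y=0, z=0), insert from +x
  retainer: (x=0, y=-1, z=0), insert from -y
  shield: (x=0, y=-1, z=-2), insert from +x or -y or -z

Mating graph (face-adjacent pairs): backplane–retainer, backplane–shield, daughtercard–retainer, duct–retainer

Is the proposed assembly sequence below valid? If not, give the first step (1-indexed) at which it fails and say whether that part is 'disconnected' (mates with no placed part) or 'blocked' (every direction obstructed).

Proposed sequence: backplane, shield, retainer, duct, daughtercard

Valid

1. backplane@(0, -1, -1) [-x clear] — {backplane}
2. shield@(0, -1, -2) [+x clear] — {backplane, shield}
3. retainer@(0, -1, 0) [-y clear] — {backplane, retainer, shield}
4. duct@(0, 0, 0) [+x clear] — {backplane, duct, retainer, shield}
5. daughtercard@(0, -1, 1) [+y clear] — {backplane, daughtercard, duct, retainer, shield}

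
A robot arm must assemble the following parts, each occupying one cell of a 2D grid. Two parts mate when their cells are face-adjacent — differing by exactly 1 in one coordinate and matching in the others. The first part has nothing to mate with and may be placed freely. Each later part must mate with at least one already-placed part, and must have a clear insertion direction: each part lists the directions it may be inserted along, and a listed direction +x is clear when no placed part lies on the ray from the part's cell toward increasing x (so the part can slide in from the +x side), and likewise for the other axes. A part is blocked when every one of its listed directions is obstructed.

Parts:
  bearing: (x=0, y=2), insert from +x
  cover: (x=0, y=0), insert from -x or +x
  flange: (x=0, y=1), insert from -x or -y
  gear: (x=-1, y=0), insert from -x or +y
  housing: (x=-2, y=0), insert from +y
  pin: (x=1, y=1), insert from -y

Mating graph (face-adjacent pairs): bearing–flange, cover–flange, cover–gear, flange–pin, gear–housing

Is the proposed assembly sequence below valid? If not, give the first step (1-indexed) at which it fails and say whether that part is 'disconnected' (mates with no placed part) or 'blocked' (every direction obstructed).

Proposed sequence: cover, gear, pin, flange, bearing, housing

1. cover@(0, 0) [-x clear] — {cover}
2. gear@(-1, 0) [-x clear] — {cover, gear}
3. pin@(1, 1) — no placed neighbour ⇒ disconnected

Invalid at step 3 (disconnected)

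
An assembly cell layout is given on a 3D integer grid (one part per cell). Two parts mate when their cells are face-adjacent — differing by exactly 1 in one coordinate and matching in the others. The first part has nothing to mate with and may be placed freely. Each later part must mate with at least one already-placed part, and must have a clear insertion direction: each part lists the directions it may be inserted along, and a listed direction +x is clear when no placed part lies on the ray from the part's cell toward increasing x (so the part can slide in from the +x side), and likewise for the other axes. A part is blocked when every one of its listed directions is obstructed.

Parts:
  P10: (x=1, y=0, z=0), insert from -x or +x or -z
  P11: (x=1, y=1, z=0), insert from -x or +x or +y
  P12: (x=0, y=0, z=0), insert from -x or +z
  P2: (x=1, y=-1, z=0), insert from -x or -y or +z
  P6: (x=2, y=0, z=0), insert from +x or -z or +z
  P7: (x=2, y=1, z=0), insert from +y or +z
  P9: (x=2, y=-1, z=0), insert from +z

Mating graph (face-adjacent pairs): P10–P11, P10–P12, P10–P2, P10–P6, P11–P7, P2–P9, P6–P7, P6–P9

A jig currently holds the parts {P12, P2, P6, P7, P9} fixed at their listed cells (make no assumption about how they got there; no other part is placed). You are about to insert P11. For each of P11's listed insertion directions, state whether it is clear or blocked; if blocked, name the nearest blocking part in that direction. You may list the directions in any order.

+x: blocked by P7; +y: clear; -x: clear

-x: ray from P11(1, 1, 0) has no placed part ⇒ clear
+x: nearest on ray is P7@(2, 1, 0) ⇒ blocked
+y: ray from P11(1, 1, 0) has no placed part ⇒ clear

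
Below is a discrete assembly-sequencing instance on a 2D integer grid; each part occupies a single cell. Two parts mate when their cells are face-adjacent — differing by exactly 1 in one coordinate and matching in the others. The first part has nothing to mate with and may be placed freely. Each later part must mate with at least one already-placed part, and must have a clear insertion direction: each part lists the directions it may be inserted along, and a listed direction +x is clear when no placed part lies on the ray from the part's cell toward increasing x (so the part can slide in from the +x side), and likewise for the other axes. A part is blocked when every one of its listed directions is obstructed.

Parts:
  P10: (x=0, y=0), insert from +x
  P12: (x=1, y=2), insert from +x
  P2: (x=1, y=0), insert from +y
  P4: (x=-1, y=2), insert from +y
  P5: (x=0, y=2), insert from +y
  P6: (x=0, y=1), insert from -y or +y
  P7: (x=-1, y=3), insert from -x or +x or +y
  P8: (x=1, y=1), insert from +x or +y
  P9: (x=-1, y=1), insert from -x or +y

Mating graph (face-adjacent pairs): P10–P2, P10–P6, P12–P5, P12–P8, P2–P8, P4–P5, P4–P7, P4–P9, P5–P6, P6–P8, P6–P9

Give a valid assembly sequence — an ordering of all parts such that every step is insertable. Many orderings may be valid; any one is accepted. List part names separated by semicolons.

1. P10@(0, 0) [+x clear] — {P10}
2. P2@(1, 0) [+y clear] — {P10, P2}
3. P8@(1, 1) [+x clear] — {P10, P2, P8}
4. P12@(1, 2) [+x clear] — {P10, P12, P2, P8}
5. P6@(0, 1) [+y clear] — {P10, P12, P2, P6, P8}
6. P5@(0, 2) [+y clear] — {P10, P12, P2, P5, P6, P8}
7. P4@(-1, 2) [+y clear] — {P10, P12, P2, P4, P5, P6, P8}
8. P7@(-1, 3) [-x clear] — {P10, P12, P2, P4, P5, P6, P7, P8}
9. P9@(-1, 1) [-x clear] — {P10, P12, P2, P4, P5, P6, P7, P8, P9}

P10; P2; P8; P12; P6; P5; P4; P7; P9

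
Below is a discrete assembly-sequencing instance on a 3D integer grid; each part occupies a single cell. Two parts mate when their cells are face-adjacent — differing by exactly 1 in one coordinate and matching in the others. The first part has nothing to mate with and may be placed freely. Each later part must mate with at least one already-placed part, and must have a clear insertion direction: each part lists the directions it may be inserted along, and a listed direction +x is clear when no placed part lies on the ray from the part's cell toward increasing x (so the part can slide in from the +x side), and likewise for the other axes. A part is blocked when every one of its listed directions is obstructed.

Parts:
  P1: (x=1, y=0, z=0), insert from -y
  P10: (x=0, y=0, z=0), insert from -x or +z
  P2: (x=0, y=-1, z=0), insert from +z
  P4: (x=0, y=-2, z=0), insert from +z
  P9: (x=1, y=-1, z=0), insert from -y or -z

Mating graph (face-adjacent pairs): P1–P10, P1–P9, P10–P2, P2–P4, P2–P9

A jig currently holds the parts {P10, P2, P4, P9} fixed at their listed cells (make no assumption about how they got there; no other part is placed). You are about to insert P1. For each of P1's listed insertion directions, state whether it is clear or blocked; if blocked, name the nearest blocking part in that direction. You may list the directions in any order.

-y: nearest on ray is P9@(1, -1, 0) ⇒ blocked

-y: blocked by P9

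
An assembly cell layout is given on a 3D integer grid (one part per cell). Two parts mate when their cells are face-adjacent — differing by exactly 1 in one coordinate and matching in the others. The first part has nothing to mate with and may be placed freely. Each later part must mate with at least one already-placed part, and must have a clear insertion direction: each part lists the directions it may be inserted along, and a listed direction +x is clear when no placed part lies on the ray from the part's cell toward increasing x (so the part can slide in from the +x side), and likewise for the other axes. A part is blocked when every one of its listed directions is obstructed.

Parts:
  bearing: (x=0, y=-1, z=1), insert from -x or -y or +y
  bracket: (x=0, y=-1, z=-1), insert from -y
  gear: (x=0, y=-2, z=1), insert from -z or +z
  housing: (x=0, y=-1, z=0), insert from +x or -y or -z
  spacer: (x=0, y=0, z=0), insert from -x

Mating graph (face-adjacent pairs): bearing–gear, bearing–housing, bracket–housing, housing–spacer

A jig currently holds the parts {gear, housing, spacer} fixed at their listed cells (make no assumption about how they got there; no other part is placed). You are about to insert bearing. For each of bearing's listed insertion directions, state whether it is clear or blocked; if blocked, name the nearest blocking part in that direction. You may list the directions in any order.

+y: clear; -x: clear; -y: blocked by gear

-x: ray from bearing(0, -1, 1) has no placed part ⇒ clear
-y: nearest on ray is gear@(0, -2, 1) ⇒ blocked
+y: ray from bearing(0, -1, 1) has no placed part ⇒ clear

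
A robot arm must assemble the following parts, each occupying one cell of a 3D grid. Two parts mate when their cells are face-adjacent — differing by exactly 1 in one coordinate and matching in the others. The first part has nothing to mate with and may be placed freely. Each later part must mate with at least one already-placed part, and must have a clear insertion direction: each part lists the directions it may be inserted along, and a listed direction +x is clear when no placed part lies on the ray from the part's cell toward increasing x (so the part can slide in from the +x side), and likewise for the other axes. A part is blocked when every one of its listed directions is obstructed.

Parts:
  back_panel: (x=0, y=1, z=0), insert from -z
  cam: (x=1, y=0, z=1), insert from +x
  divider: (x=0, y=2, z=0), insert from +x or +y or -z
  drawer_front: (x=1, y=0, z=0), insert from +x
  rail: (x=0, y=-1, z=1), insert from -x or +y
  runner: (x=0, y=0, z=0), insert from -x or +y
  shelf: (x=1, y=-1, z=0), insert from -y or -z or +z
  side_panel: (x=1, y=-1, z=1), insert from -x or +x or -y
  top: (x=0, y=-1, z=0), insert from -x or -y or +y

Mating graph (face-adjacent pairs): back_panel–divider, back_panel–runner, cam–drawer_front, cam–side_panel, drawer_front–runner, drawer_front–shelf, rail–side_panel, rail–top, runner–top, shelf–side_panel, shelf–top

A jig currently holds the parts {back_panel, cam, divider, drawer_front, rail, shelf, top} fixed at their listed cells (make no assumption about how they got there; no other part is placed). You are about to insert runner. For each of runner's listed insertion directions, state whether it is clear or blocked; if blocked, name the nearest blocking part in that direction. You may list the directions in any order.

-x: ray from runner(0, 0, 0) has no placed part ⇒ clear
+y: nearest on ray is back_panel@(0, 1, 0) ⇒ blocked

+y: blocked by back_panel; -x: clear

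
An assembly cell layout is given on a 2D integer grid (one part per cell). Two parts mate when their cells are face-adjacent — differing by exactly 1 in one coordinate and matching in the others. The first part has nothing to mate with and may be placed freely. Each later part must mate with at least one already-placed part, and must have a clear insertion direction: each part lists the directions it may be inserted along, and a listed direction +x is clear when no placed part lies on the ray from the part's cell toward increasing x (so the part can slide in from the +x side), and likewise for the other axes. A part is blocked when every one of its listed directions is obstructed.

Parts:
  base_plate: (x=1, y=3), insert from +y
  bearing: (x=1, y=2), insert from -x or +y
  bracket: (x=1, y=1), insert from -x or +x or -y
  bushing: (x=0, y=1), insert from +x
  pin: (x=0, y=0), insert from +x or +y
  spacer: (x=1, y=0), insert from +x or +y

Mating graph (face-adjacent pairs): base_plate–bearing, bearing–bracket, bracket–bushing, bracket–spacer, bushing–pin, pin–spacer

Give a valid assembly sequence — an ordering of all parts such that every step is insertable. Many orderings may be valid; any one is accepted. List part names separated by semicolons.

1. spacer@(1, 0) [+x clear] — {spacer}
2. pin@(0, 0) [+y clear] — {pin, spacer}
3. bushing@(0, 1) [+x clear] — {bushing, pin, spacer}
4. bracket@(1, 1) [+x clear] — {bracket, bushing, pin, spacer}
5. bearing@(1, 2) [-x clear] — {bearing, bracket, bushing, pin, spacer}
6. base_plate@(1, 3) [+y clear] — {base_plate, bearing, bracket, bushing, pin, spacer}

spacer; pin; bushing; bracket; bearing; base_plate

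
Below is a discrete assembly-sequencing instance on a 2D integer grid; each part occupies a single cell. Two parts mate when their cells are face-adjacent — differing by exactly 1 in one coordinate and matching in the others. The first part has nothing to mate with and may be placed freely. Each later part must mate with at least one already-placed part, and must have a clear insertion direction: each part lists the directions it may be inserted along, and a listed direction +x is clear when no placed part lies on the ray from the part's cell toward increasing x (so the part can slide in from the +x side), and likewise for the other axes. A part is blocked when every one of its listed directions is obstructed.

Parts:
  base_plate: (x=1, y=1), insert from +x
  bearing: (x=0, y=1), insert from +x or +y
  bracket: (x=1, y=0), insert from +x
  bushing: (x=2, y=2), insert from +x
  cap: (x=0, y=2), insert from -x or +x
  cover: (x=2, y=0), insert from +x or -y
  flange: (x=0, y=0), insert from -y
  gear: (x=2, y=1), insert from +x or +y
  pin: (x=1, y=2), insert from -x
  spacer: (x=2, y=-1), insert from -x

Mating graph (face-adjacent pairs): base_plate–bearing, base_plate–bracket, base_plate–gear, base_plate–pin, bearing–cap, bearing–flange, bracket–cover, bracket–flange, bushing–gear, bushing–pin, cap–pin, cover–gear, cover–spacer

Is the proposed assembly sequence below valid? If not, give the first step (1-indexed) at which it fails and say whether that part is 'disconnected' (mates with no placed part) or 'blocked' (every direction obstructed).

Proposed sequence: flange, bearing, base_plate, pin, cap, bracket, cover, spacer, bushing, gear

Valid

1. flange@(0, 0) [-y clear] — {flange}
2. bearing@(0, 1) [+x clear] — {bearing, flange}
3. base_plate@(1, 1) [+x clear] — {base_plate, bearing, flange}
4. pin@(1, 2) [-x clear] — {base_plate, bearing, flange, pin}
5. cap@(0, 2) [-x clear] — {base_plate, bearing, cap, flange, pin}
6. bracket@(1, 0) [+x clear] — {base_plate, bearing, bracket, cap, flange, pin}
7. cover@(2, 0) [+x clear] — {base_plate, bearing, bracket, cap, cover, flange, pin}
8. spacer@(2, -1) [-x clear] — {base_plate, bearing, bracket, cap, cover, flange, pin, spacer}
9. bushing@(2, 2) [+x clear] — {base_plate, bearing, bracket, bushing, cap, cover, flange, pin, spacer}
10. gear@(2, 1) [+x clear] — {base_plate, bearing, bracket, bushing, cap, cover, flange, gear, pin, spacer}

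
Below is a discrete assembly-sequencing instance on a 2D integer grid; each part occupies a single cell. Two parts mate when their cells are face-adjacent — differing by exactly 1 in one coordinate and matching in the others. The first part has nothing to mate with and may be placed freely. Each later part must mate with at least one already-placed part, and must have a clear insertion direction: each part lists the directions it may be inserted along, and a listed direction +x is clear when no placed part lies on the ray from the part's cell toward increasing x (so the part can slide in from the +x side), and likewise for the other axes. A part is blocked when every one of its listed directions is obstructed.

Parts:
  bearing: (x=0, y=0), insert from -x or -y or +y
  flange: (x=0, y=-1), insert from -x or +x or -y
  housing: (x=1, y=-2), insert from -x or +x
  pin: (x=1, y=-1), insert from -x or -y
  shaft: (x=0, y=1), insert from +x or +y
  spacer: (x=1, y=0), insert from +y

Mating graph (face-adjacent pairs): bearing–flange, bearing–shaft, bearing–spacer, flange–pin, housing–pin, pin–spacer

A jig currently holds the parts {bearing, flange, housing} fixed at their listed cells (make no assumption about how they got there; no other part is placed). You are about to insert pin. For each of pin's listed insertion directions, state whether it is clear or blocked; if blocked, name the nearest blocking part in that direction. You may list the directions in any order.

-x: nearest on ray is flange@(0, -1) ⇒ blocked
-y: nearest on ray is housing@(1, -2) ⇒ blocked

-x: blocked by flange; -y: blocked by housing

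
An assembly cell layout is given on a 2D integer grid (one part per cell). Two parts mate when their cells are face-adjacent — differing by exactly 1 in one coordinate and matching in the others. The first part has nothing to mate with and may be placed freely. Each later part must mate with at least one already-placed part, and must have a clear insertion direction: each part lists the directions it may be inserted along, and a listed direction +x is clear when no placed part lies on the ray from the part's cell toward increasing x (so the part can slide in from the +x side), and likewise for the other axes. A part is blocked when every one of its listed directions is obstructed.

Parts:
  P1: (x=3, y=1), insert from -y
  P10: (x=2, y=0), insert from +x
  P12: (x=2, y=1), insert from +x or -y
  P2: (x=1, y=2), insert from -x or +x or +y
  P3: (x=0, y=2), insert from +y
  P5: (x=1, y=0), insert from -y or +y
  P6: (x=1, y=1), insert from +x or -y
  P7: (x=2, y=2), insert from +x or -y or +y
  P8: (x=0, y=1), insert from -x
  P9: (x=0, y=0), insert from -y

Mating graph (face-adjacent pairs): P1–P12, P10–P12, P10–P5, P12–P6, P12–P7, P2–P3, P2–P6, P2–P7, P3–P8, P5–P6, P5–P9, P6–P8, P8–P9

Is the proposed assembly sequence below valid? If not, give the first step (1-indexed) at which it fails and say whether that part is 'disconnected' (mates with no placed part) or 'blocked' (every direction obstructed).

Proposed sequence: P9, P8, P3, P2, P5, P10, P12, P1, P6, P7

Invalid at step 9 (blocked)

1. P9@(0, 0) [-y clear] — {P9}
2. P8@(0, 1) [-x clear] — {P8, P9}
3. P3@(0, 2) [+y clear] — {P3, P8, P9}
4. P2@(1, 2) [+x clear] — {P2, P3, P8, P9}
5. P5@(1, 0) [-y clear] — {P2, P3, P5, P8, P9}
6. P10@(2, 0) [+x clear] — {P10, P2, P3, P5, P8, P9}
7. P12@(2, 1) [+x clear] — {P10, P12, P2, P3, P5, P8, P9}
8. P1@(3, 1) [-y clear] — {P1, P10, P12, P2, P3, P5, P8, P9}
9. P6@(1, 1) — +x/-y all obstructed ⇒ blocked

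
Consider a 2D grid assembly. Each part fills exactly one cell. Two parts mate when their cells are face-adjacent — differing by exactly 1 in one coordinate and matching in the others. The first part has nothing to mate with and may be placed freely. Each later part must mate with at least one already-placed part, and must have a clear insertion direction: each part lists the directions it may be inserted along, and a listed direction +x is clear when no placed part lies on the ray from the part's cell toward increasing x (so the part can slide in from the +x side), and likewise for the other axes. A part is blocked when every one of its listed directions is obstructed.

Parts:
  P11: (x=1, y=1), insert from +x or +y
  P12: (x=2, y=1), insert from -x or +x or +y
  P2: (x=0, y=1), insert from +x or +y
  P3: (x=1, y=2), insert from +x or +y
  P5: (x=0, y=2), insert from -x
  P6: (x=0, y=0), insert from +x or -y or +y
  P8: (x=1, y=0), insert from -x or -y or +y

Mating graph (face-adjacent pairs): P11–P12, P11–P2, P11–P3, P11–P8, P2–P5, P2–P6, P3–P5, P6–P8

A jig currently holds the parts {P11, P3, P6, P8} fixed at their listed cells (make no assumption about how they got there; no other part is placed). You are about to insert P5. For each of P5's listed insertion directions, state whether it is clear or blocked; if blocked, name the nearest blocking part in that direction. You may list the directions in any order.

-x: clear

-x: ray from P5(0, 2) has no placed part ⇒ clear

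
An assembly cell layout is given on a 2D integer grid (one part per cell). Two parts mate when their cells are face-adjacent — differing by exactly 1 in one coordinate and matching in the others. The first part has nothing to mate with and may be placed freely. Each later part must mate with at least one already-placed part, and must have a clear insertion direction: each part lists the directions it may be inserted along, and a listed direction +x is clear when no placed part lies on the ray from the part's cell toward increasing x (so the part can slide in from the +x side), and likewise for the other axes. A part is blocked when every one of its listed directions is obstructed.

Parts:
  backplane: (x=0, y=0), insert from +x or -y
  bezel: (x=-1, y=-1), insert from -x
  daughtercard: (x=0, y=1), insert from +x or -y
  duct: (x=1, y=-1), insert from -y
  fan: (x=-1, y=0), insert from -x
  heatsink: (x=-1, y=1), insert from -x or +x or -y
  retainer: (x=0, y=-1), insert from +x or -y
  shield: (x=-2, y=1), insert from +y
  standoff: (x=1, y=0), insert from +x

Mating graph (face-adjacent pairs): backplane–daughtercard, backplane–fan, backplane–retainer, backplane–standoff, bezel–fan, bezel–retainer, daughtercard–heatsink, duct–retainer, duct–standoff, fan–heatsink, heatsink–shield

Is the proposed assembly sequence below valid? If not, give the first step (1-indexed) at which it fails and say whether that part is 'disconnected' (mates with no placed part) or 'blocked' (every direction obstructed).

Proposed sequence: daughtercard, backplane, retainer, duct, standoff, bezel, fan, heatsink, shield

Valid

1. daughtercard@(0, 1) [+x clear] — {daughtercard}
2. backplane@(0, 0) [+x clear] — {backplane, daughtercard}
3. retainer@(0, -1) [+x clear] — {backplane, daughtercard, retainer}
4. duct@(1, -1) [-y clear] — {backplane, daughtercard, duct, retainer}
5. standoff@(1, 0) [+x clear] — {backplane, daughtercard, duct, retainer, standoff}
6. bezel@(-1, -1) [-x clear] — {backplane, bezel, daughtercard, duct, retainer, standoff}
7. fan@(-1, 0) [-x clear] — {backplane, bezel, daughtercard, duct, fan, retainer, standoff}
8. heatsink@(-1, 1) [-x clear] — {backplane, bezel, daughtercard, duct, fan, heatsink, retainer, standoff}
9. shield@(-2, 1) [+y clear] — {backplane, bezel, daughtercard, duct, fan, heatsink, retainer, shield, standoff}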